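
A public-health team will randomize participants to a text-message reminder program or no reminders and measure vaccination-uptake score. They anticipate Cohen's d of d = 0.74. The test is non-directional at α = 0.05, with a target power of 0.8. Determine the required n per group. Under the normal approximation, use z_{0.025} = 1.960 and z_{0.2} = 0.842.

n = 29 per group

For two independent groups with equal n: n = 2·((z_{α/2} + z_β) / d)².
z_{α/2} + z_β = 1.960 + 0.842 = 2.802.
n = 2 × (2.802 / 0.74)² = 2 × 3.786² = 2 × 14.34 = 28.7.
Round up to the next whole participant.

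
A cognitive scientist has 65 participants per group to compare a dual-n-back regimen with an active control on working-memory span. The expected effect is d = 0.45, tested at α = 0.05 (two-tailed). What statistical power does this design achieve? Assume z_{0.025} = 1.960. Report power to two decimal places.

For two equal groups, power = Φ(d·√(n/2) − z_{α/2}).
d·√(n/2) = 0.45 × √(65/2) = 0.45 × 5.701 = 2.565.
z_β = 2.565 − 1.960 = 0.605.
Power = Φ(0.605) = 0.728.

power ≈ 0.73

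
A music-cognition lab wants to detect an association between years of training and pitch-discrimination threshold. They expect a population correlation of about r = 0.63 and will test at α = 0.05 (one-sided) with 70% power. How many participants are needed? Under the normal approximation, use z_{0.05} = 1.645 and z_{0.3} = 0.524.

Fisher's z: C = ½·ln((1+r)/(1−r)) = ½·ln(4.4054) = 0.7414.
n = ((z_{α} + z_β)/C)² + 3.
(1.645 + 0.524) / 0.7414 = 2.169 / 0.7414 = 2.926.
n = 2.926² + 3 = 8.56 + 3 = 11.6.
Round up.

n = 12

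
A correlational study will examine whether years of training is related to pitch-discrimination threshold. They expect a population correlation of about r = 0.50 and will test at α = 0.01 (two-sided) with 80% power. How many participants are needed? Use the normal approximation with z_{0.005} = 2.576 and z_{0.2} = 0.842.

Fisher's z: C = ½·ln((1+r)/(1−r)) = ½·ln(3.0000) = 0.5493.
n = ((z_{α/2} + z_β)/C)² + 3.
(2.576 + 0.842) / 0.5493 = 3.418 / 0.5493 = 6.222.
n = 6.222² + 3 = 38.72 + 3 = 41.7.
Round up.

n = 42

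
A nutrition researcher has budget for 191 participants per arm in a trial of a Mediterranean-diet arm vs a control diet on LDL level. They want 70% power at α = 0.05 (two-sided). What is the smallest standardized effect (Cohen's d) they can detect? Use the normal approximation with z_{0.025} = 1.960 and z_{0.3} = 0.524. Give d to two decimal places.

d_min ≈ 0.25

For two independent groups of n = 191 each: d_min = (z_{α/2} + z_β)·√(2/n).
z-sum = 1.960 + 0.524 = 2.484.
d_min = 2.484 × √(2/191) = 2.484 × 0.1023 = 0.254.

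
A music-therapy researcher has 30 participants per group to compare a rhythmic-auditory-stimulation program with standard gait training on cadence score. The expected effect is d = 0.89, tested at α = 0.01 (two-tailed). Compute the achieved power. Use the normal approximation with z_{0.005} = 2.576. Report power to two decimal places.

power ≈ 0.81

For two equal groups, power = Φ(d·√(n/2) − z_{α/2}).
d·√(n/2) = 0.89 × √(30/2) = 0.89 × 3.873 = 3.447.
z_β = 3.447 − 2.576 = 0.871.
Power = Φ(0.871) = 0.808.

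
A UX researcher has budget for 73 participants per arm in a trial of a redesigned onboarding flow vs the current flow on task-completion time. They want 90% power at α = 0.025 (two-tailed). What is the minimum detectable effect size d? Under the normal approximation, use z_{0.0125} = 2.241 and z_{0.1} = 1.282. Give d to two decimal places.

For two independent groups of n = 73 each: d_min = (z_{α/2} + z_β)·√(2/n).
z-sum = 2.241 + 1.282 = 3.523.
d_min = 3.523 × √(2/73) = 3.523 × 0.1655 = 0.583.

d_min ≈ 0.58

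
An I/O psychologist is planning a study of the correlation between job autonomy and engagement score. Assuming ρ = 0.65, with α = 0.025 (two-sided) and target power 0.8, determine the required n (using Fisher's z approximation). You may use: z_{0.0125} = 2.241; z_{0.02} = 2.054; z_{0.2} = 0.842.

Fisher's z: C = ½·ln((1+r)/(1−r)) = ½·ln(4.7143) = 0.7753.
n = ((z_{α/2} + z_β)/C)² + 3.
(2.241 + 0.842) / 0.7753 = 3.083 / 0.7753 = 3.977.
n = 3.977² + 3 = 15.81 + 3 = 18.8.
Round up.

n = 19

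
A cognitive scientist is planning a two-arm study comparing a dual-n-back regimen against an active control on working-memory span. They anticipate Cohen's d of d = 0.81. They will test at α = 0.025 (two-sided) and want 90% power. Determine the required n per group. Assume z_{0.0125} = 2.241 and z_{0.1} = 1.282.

n = 38 per group

For two independent groups with equal n: n = 2·((z_{α/2} + z_β) / d)².
z_{α/2} + z_β = 2.241 + 1.282 = 3.523.
n = 2 × (3.523 / 0.81)² = 2 × 4.349² = 2 × 18.92 = 37.8.
Round up to the next whole participant.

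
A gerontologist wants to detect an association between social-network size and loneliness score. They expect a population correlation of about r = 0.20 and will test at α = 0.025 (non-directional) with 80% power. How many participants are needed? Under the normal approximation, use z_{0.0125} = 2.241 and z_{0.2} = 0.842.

Fisher's z: C = ½·ln((1+r)/(1−r)) = ½·ln(1.5000) = 0.2027.
n = ((z_{α/2} + z_β)/C)² + 3.
(2.241 + 0.842) / 0.2027 = 3.083 / 0.2027 = 15.210.
n = 15.210² + 3 = 231.33 + 3 = 234.3.
Round up.

n = 235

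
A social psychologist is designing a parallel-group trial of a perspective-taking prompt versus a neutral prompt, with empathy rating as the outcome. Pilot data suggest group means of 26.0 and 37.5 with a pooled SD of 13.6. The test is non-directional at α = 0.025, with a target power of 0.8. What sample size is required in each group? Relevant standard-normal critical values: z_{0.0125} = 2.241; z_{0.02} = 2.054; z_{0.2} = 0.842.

Cohen's d = |M₁ − M₂| / SD_pooled = |26.0 − 37.5| / 13.6 = 11.5 / 13.6 = 0.846.
For two independent groups with equal n: n = 2·((z_{α/2} + z_β) / d)².
z_{α/2} + z_β = 2.241 + 0.842 = 3.083.
n = 2 × (3.083 / 0.846)² = 2 × 3.644² = 2 × 13.28 = 26.6.
Round up to the next whole participant.

n = 27 per group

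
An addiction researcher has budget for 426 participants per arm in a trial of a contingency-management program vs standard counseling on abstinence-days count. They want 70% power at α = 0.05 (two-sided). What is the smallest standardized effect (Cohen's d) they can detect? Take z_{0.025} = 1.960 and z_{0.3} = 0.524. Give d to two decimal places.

d_min ≈ 0.17

For two independent groups of n = 426 each: d_min = (z_{α/2} + z_β)·√(2/n).
z-sum = 1.960 + 0.524 = 2.484.
d_min = 2.484 × √(2/426) = 2.484 × 0.0685 = 0.170.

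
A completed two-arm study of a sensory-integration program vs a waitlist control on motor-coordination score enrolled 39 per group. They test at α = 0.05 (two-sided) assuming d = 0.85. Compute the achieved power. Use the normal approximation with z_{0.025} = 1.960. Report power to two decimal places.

power ≈ 0.96

For two equal groups, power = Φ(d·√(n/2) − z_{α/2}).
d·√(n/2) = 0.85 × √(39/2) = 0.85 × 4.416 = 3.753.
z_β = 3.753 − 1.960 = 1.793.
Power = Φ(1.793) = 0.964.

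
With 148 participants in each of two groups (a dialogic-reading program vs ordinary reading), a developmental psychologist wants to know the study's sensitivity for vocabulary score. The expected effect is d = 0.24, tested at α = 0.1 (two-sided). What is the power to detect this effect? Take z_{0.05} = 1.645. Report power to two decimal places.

For two equal groups, power = Φ(d·√(n/2) − z_{α/2}).
d·√(n/2) = 0.24 × √(148/2) = 0.24 × 8.602 = 2.065.
z_β = 2.065 − 1.645 = 0.420.
Power = Φ(0.420) = 0.663.

power ≈ 0.66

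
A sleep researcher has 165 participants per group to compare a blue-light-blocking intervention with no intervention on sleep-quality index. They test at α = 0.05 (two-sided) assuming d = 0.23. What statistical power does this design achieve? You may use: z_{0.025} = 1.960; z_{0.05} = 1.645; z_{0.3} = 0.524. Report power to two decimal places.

For two equal groups, power = Φ(d·√(n/2) − z_{α/2}).
d·√(n/2) = 0.23 × √(165/2) = 0.23 × 9.083 = 2.089.
z_β = 2.089 − 1.960 = 0.129.
Power = Φ(0.129) = 0.551.

power ≈ 0.55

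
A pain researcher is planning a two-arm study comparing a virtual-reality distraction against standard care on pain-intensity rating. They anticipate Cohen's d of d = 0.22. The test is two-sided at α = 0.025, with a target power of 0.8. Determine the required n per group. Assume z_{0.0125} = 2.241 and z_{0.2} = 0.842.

For two independent groups with equal n: n = 2·((z_{α/2} + z_β) / d)².
z_{α/2} + z_β = 2.241 + 0.842 = 3.083.
n = 2 × (3.083 / 0.22)² = 2 × 14.014² = 2 × 196.38 = 392.8.
Round up to the next whole participant.

n = 393 per group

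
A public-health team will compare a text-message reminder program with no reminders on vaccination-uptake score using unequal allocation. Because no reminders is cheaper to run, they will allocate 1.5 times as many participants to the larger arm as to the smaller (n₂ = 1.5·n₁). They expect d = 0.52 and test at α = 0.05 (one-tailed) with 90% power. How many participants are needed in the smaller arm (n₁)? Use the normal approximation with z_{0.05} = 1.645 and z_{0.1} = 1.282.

With allocation ratio k = n₂/n₁ = 1.5, Var(x̄₁−x̄₂) = σ²(1/n₁ + 1/(k·n₁)) = σ²·(k+1)/(k·n₁).
So n₁ = (1 + 1/k)·((z_{α} + z_β)/d)² = 1.667 × (2.927/0.52)².
n₁ = 1.667 × 31.68 = 52.8.
Round up: n₁ = 53, giving n₂ = ⌈1.5 × 53⌉ = ⌈79.5⌉ = 80.

n₁ = 53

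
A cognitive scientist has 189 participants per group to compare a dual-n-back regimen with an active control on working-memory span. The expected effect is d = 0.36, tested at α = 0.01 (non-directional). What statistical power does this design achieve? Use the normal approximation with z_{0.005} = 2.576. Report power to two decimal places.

For two equal groups, power = Φ(d·√(n/2) − z_{α/2}).
d·√(n/2) = 0.36 × √(189/2) = 0.36 × 9.721 = 3.500.
z_β = 3.500 − 2.576 = 0.924.
Power = Φ(0.924) = 0.822.

power ≈ 0.82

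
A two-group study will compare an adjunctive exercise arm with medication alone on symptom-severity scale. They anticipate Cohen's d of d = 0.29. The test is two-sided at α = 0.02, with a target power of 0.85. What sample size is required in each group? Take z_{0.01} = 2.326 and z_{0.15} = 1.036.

For two independent groups with equal n: n = 2·((z_{α/2} + z_β) / d)².
z_{α/2} + z_β = 2.326 + 1.036 = 3.362.
n = 2 × (3.362 / 0.29)² = 2 × 11.593² = 2 × 134.40 = 268.8.
Round up to the next whole participant.

n = 269 per group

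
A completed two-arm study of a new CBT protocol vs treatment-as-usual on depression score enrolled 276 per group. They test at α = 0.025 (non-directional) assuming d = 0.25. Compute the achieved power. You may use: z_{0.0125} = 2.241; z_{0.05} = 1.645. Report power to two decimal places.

power ≈ 0.76

For two equal groups, power = Φ(d·√(n/2) − z_{α/2}).
d·√(n/2) = 0.25 × √(276/2) = 0.25 × 11.747 = 2.937.
z_β = 2.937 − 2.241 = 0.696.
Power = Φ(0.696) = 0.757.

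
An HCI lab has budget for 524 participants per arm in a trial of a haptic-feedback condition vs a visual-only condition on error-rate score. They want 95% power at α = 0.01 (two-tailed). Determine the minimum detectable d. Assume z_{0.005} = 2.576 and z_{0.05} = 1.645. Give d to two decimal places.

d_min ≈ 0.26

For two independent groups of n = 524 each: d_min = (z_{α/2} + z_β)·√(2/n).
z-sum = 2.576 + 1.645 = 4.221.
d_min = 4.221 × √(2/524) = 4.221 × 0.0618 = 0.261.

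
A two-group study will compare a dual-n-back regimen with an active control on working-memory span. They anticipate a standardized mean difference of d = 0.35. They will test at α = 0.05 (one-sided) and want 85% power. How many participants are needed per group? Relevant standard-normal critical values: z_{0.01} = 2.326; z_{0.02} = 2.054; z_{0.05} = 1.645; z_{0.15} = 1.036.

n = 118 per group

For two independent groups with equal n: n = 2·((z_{α} + z_β) / d)².
z_{α} + z_β = 1.645 + 1.036 = 2.681.
n = 2 × (2.681 / 0.35)² = 2 × 7.660² = 2 × 58.68 = 117.4.
Round up to the next whole participant.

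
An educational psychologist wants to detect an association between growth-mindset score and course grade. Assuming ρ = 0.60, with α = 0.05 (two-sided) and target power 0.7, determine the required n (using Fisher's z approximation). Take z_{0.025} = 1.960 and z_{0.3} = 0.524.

n = 16

Fisher's z: C = ½·ln((1+r)/(1−r)) = ½·ln(4.0000) = 0.6931.
n = ((z_{α/2} + z_β)/C)² + 3.
(1.960 + 0.524) / 0.6931 = 2.484 / 0.6931 = 3.584.
n = 3.584² + 3 = 12.84 + 3 = 15.8.
Round up.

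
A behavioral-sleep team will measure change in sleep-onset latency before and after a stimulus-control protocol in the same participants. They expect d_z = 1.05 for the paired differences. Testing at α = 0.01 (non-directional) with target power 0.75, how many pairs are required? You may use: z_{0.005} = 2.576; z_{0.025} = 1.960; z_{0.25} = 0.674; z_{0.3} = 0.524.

For a paired (one-sample on differences) test: n = ((z_{α/2} + z_β) / d)².
z_{α/2} + z_β = 2.576 + 0.674 = 3.250.
n = (3.250 / 1.05)² = 3.095² = 9.58.
Round up.

n = 10 pairs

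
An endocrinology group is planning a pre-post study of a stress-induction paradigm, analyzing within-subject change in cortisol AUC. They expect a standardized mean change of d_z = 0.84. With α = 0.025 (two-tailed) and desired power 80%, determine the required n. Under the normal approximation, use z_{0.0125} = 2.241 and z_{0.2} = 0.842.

For a paired (one-sample on differences) test: n = ((z_{α/2} + z_β) / d)².
z_{α/2} + z_β = 2.241 + 0.842 = 3.083.
n = (3.083 / 0.84)² = 3.670² = 13.47.
Round up.

n = 14 pairs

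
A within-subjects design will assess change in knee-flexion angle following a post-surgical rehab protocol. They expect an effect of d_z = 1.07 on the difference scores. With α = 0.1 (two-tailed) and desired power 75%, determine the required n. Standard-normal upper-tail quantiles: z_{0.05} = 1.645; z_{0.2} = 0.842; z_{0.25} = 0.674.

n = 5 pairs

For a paired (one-sample on differences) test: n = ((z_{α/2} + z_β) / d)².
z_{α/2} + z_β = 1.645 + 0.674 = 2.319.
n = (2.319 / 1.07)² = 2.167² = 4.70.
Round up.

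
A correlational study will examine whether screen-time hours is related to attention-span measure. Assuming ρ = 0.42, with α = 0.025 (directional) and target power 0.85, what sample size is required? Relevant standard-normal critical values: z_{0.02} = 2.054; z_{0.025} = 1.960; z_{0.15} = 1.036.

Fisher's z: C = ½·ln((1+r)/(1−r)) = ½·ln(2.4483) = 0.4477.
n = ((z_{α} + z_β)/C)² + 3.
(1.960 + 1.036) / 0.4477 = 2.996 / 0.4477 = 6.692.
n = 6.692² + 3 = 44.78 + 3 = 47.8.
Round up.

n = 48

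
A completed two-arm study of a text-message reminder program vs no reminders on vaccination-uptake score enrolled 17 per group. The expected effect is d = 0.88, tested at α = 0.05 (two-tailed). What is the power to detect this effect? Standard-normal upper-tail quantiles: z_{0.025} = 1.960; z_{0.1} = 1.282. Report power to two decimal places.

For two equal groups, power = Φ(d·√(n/2) − z_{α/2}).
d·√(n/2) = 0.88 × √(17/2) = 0.88 × 2.915 = 2.566.
z_β = 2.566 − 1.960 = 0.606.
Power = Φ(0.606) = 0.728.

power ≈ 0.73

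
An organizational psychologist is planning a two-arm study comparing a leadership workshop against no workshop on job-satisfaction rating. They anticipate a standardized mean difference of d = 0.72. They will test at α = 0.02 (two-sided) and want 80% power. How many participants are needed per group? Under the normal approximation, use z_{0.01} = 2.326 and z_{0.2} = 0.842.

For two independent groups with equal n: n = 2·((z_{α/2} + z_β) / d)².
z_{α/2} + z_β = 2.326 + 0.842 = 3.168.
n = 2 × (3.168 / 0.72)² = 2 × 4.400² = 2 × 19.36 = 38.7.
Round up to the next whole participant.

n = 39 per group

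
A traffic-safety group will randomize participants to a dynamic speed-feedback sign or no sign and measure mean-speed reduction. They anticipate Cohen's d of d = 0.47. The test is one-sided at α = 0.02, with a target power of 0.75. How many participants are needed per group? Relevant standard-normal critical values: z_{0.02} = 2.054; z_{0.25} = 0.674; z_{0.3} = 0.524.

For two independent groups with equal n: n = 2·((z_{α} + z_β) / d)².
z_{α} + z_β = 2.054 + 0.674 = 2.728.
n = 2 × (2.728 / 0.47)² = 2 × 5.804² = 2 × 33.69 = 67.4.
Round up to the next whole participant.

n = 68 per group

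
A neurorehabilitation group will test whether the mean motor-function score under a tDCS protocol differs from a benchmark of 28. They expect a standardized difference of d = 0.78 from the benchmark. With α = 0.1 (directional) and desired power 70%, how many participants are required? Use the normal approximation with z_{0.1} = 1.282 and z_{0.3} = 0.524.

n = 6

For a one-sample test: n = ((z_{α} + z_β) / d)².
z_{α} + z_β = 1.282 + 0.524 = 1.806.
n = (1.806 / 0.78)² = 2.315² = 5.36.
Round up.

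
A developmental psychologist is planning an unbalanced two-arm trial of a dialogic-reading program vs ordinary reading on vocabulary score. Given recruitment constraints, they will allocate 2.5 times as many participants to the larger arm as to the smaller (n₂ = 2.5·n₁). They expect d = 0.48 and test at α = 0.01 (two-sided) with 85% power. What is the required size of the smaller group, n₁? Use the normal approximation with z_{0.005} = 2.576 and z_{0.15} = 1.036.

With allocation ratio k = n₂/n₁ = 2.5, Var(x̄₁−x̄₂) = σ²(1/n₁ + 1/(k·n₁)) = σ²·(k+1)/(k·n₁).
So n₁ = (1 + 1/k)·((z_{α/2} + z_β)/d)² = 1.400 × (3.612/0.48)².
n₁ = 1.400 × 56.63 = 79.3.
Round up: n₁ = 80, giving n₂ = 2.5 × 80 = 200.

n₁ = 80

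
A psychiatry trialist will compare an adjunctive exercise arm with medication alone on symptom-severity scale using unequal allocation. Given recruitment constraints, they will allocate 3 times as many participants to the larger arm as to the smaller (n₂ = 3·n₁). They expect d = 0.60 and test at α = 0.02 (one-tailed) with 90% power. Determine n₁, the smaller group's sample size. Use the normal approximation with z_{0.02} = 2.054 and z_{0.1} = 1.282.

n₁ = 42

With allocation ratio k = n₂/n₁ = 3, Var(x̄₁−x̄₂) = σ²(1/n₁ + 1/(k·n₁)) = σ²·(k+1)/(k·n₁).
So n₁ = (1 + 1/k)·((z_{α} + z_β)/d)² = 1.333 × (3.336/0.60)².
n₁ = 1.333 × 30.91 = 41.2.
Round up: n₁ = 42, giving n₂ = 3 × 42 = 126.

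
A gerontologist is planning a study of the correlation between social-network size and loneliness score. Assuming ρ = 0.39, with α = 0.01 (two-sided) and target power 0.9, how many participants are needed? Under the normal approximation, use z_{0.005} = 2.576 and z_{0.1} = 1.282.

Fisher's z: C = ½·ln((1+r)/(1−r)) = ½·ln(2.2787) = 0.4118.
n = ((z_{α/2} + z_β)/C)² + 3.
(2.576 + 1.282) / 0.4118 = 3.858 / 0.4118 = 9.369.
n = 9.369² + 3 = 87.77 + 3 = 90.8.
Round up.

n = 91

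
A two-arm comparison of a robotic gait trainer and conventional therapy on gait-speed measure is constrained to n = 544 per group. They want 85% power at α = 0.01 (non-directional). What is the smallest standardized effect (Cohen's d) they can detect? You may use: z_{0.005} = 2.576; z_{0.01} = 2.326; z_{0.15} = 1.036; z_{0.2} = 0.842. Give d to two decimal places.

d_min ≈ 0.22

For two independent groups of n = 544 each: d_min = (z_{α/2} + z_β)·√(2/n).
z-sum = 2.576 + 1.036 = 3.612.
d_min = 3.612 × √(2/544) = 3.612 × 0.0606 = 0.219.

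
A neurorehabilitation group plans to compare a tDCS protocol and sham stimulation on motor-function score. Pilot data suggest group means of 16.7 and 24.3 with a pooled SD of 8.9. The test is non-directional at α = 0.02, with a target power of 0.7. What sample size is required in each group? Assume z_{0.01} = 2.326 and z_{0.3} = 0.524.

Cohen's d = |M₁ − M₂| / SD_pooled = |16.7 − 24.3| / 8.9 = 7.6 / 8.9 = 0.854.
For two independent groups with equal n: n = 2·((z_{α/2} + z_β) / d)².
z_{α/2} + z_β = 2.326 + 0.524 = 2.850.
n = 2 × (2.850 / 0.854)² = 2 × 3.337² = 2 × 11.14 = 22.3.
Round up to the next whole participant.

n = 23 per group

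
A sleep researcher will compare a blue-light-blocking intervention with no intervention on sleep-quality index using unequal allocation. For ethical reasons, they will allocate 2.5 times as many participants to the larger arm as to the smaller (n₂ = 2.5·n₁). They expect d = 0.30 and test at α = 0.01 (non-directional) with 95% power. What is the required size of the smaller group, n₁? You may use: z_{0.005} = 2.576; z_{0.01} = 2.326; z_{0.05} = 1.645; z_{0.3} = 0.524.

n₁ = 278

With allocation ratio k = n₂/n₁ = 2.5, Var(x̄₁−x̄₂) = σ²(1/n₁ + 1/(k·n₁)) = σ²·(k+1)/(k·n₁).
So n₁ = (1 + 1/k)·((z_{α/2} + z_β)/d)² = 1.400 × (4.221/0.30)².
n₁ = 1.400 × 197.96 = 277.2.
Round up: n₁ = 278, giving n₂ = 2.5 × 278 = 695.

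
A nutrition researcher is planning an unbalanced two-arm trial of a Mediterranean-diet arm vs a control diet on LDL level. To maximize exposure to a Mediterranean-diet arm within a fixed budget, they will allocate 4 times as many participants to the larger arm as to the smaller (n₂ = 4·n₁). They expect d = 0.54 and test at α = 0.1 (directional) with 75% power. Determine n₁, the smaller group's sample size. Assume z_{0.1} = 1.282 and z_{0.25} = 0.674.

With allocation ratio k = n₂/n₁ = 4, Var(x̄₁−x̄₂) = σ²(1/n₁ + 1/(k·n₁)) = σ²·(k+1)/(k·n₁).
So n₁ = (1 + 1/k)·((z_{α} + z_β)/d)² = 1.250 × (1.956/0.54)².
n₁ = 1.250 × 13.12 = 16.4.
Round up: n₁ = 17, giving n₂ = 4 × 17 = 68.

n₁ = 17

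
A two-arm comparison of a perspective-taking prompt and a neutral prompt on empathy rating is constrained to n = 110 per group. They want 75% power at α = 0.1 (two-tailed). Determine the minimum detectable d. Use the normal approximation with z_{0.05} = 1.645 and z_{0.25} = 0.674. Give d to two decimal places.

d_min ≈ 0.31

For two independent groups of n = 110 each: d_min = (z_{α/2} + z_β)·√(2/n).
z-sum = 1.645 + 0.674 = 2.319.
d_min = 2.319 × √(2/110) = 2.319 × 0.1348 = 0.313.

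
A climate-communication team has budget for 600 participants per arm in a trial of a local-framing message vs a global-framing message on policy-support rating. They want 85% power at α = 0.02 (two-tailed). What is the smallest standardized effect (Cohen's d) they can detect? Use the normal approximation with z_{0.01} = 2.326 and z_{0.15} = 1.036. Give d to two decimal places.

d_min ≈ 0.19

For two independent groups of n = 600 each: d_min = (z_{α/2} + z_β)·√(2/n).
z-sum = 2.326 + 1.036 = 3.362.
d_min = 3.362 × √(2/600) = 3.362 × 0.0577 = 0.194.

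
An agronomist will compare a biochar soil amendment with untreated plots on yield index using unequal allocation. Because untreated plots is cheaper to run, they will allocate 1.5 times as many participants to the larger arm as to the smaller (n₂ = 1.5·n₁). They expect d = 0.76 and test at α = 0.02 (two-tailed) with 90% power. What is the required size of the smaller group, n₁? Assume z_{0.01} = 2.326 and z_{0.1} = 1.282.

n₁ = 38

With allocation ratio k = n₂/n₁ = 1.5, Var(x̄₁−x̄₂) = σ²(1/n₁ + 1/(k·n₁)) = σ²·(k+1)/(k·n₁).
So n₁ = (1 + 1/k)·((z_{α/2} + z_β)/d)² = 1.667 × (3.608/0.76)².
n₁ = 1.667 × 22.54 = 37.6.
Round up: n₁ = 38, giving n₂ = 1.5 × 38 = 57.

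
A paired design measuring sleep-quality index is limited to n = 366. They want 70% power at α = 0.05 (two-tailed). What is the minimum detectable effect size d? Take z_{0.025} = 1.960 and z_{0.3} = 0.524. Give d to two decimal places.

d_min ≈ 0.13

For a single sample (or paired design) of n = 366: d_min = (z_{α/2} + z_β)/√n.
z-sum = 1.960 + 0.524 = 2.484.
d_min = 2.484 / √366 = 2.484 / 19.131 = 0.130.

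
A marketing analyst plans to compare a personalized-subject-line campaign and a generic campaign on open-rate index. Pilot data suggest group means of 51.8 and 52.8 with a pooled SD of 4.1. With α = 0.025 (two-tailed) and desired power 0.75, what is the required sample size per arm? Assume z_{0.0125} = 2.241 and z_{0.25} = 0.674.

n = 286 per group

Cohen's d = |M₁ − M₂| / SD_pooled = |51.8 − 52.8| / 4.1 = 1.0 / 4.1 = 0.244.
For two independent groups with equal n: n = 2·((z_{α/2} + z_β) / d)².
z_{α/2} + z_β = 2.241 + 0.674 = 2.915.
n = 2 × (2.915 / 0.244)² = 2 × 11.947² = 2 × 142.72 = 285.4.
Round up to the next whole participant.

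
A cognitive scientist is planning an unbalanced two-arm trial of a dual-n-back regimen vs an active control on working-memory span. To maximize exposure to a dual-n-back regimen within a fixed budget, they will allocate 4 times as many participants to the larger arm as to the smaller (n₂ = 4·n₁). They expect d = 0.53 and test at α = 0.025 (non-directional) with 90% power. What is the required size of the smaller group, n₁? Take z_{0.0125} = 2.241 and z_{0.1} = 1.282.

n₁ = 56

With allocation ratio k = n₂/n₁ = 4, Var(x̄₁−x̄₂) = σ²(1/n₁ + 1/(k·n₁)) = σ²·(k+1)/(k·n₁).
So n₁ = (1 + 1/k)·((z_{α/2} + z_β)/d)² = 1.250 × (3.523/0.53)².
n₁ = 1.250 × 44.18 = 55.2.
Round up: n₁ = 56, giving n₂ = 4 × 56 = 224.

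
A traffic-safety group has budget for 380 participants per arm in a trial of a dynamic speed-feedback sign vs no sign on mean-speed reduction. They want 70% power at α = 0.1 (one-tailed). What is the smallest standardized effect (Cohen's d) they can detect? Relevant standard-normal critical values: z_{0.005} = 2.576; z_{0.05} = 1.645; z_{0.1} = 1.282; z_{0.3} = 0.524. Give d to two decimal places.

d_min ≈ 0.13

For two independent groups of n = 380 each: d_min = (z_{α} + z_β)·√(2/n).
z-sum = 1.282 + 0.524 = 1.806.
d_min = 1.806 × √(2/380) = 1.806 × 0.0725 = 0.131.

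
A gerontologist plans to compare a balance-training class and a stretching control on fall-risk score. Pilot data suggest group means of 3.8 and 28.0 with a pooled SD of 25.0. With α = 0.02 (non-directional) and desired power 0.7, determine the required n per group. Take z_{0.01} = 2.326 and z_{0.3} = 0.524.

Cohen's d = |M₁ − M₂| / SD_pooled = |3.8 − 28.0| / 25.0 = 24.2 / 25.0 = 0.968.
For two independent groups with equal n: n = 2·((z_{α/2} + z_β) / d)².
z_{α/2} + z_β = 2.326 + 0.524 = 2.850.
n = 2 × (2.850 / 0.968)² = 2 × 2.944² = 2 × 8.67 = 17.3.
Round up to the next whole participant.

n = 18 per group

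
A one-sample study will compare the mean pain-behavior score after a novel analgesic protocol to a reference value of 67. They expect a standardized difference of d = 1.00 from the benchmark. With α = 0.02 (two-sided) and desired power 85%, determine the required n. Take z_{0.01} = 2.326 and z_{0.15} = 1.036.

n = 12

For a one-sample test: n = ((z_{α/2} + z_β) / d)².
z_{α/2} + z_β = 2.326 + 1.036 = 3.362.
n = (3.362 / 1.00)² = 3.362² = 11.30.
Round up.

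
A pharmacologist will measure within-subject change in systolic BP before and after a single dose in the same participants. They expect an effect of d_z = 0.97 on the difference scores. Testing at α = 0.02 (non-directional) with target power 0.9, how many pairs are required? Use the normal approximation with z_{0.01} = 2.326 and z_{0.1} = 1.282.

n = 14 pairs

For a paired (one-sample on differences) test: n = ((z_{α/2} + z_β) / d)².
z_{α/2} + z_β = 2.326 + 1.282 = 3.608.
n = (3.608 / 0.97)² = 3.720² = 13.84.
Round up.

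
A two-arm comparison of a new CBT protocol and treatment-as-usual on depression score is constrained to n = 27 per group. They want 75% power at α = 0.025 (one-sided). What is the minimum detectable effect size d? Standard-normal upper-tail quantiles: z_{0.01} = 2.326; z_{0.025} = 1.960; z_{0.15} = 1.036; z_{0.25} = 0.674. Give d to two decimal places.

For two independent groups of n = 27 each: d_min = (z_{α} + z_β)·√(2/n).
z-sum = 1.960 + 0.674 = 2.634.
d_min = 2.634 × √(2/27) = 2.634 × 0.2722 = 0.717.

d_min ≈ 0.72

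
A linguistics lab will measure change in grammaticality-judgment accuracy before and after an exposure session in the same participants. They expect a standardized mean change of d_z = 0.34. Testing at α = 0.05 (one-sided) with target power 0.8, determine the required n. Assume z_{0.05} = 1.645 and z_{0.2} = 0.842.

For a paired (one-sample on differences) test: n = ((z_{α} + z_β) / d)².
z_{α} + z_β = 1.645 + 0.842 = 2.487.
n = (2.487 / 0.34)² = 7.315² = 53.50.
Round up.

n = 54 pairs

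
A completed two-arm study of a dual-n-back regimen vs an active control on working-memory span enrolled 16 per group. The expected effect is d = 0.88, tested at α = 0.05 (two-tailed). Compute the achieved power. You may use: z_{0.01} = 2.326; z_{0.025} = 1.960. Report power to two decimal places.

power ≈ 0.70

For two equal groups, power = Φ(d·√(n/2) − z_{α/2}).
d·√(n/2) = 0.88 × √(16/2) = 0.88 × 2.828 = 2.489.
z_β = 2.489 − 1.960 = 0.529.
Power = Φ(0.529) = 0.702.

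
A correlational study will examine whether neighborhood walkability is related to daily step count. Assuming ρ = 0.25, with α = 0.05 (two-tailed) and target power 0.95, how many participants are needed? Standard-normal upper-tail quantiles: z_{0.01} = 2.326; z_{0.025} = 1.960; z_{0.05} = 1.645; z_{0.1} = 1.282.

Fisher's z: C = ½·ln((1+r)/(1−r)) = ½·ln(1.6667) = 0.2554.
n = ((z_{α/2} + z_β)/C)² + 3.
(1.960 + 1.645) / 0.2554 = 3.605 / 0.2554 = 14.115.
n = 14.115² + 3 = 199.24 + 3 = 202.2.
Round up.

n = 203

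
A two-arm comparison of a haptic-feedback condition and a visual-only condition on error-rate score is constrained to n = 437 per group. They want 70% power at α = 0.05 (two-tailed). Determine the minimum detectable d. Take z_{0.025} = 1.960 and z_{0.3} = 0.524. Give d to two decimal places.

For two independent groups of n = 437 each: d_min = (z_{α/2} + z_β)·√(2/n).
z-sum = 1.960 + 0.524 = 2.484.
d_min = 2.484 × √(2/437) = 2.484 × 0.0677 = 0.168.

d_min ≈ 0.17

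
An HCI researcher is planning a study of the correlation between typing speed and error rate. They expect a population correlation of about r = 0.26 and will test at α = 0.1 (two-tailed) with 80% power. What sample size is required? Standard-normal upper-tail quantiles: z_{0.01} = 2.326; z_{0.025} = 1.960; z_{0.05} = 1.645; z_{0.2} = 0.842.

Fisher's z: C = ½·ln((1+r)/(1−r)) = ½·ln(1.7027) = 0.2661.
n = ((z_{α/2} + z_β)/C)² + 3.
(1.645 + 0.842) / 0.2661 = 2.487 / 0.2661 = 9.346.
n = 9.346² + 3 = 87.35 + 3 = 90.3.
Round up.

n = 91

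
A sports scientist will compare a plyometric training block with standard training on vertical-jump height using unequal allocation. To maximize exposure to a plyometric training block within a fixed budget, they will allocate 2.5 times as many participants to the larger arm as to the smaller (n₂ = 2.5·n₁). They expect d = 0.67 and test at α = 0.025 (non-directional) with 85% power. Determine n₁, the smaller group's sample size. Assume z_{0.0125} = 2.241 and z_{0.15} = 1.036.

n₁ = 34

With allocation ratio k = n₂/n₁ = 2.5, Var(x̄₁−x̄₂) = σ²(1/n₁ + 1/(k·n₁)) = σ²·(k+1)/(k·n₁).
So n₁ = (1 + 1/k)·((z_{α/2} + z_β)/d)² = 1.400 × (3.277/0.67)².
n₁ = 1.400 × 23.92 = 33.5.
Round up: n₁ = 34, giving n₂ = 2.5 × 34 = 85.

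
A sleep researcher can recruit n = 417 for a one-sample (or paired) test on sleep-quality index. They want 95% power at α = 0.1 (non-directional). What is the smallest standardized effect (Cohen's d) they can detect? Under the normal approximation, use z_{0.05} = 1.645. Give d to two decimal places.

d_min ≈ 0.16

For a single sample (or paired design) of n = 417: d_min = (z_{α/2} + z_β)/√n.
z-sum = 1.645 + 1.645 = 3.290.
d_min = 3.290 / √417 = 3.290 / 20.421 = 0.161.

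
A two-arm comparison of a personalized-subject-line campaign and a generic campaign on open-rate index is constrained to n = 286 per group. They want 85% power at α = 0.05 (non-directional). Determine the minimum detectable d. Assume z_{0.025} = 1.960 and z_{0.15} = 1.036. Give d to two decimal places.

For two independent groups of n = 286 each: d_min = (z_{α/2} + z_β)·√(2/n).
z-sum = 1.960 + 1.036 = 2.996.
d_min = 2.996 × √(2/286) = 2.996 × 0.0836 = 0.251.

d_min ≈ 0.25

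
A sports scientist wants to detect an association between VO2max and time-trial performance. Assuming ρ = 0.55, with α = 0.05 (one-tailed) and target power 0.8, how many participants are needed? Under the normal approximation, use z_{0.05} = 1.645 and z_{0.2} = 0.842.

Fisher's z: C = ½·ln((1+r)/(1−r)) = ½·ln(3.4444) = 0.6184.
n = ((z_{α} + z_β)/C)² + 3.
(1.645 + 0.842) / 0.6184 = 2.487 / 0.6184 = 4.022.
n = 4.022² + 3 = 16.17 + 3 = 19.2.
Round up.

n = 20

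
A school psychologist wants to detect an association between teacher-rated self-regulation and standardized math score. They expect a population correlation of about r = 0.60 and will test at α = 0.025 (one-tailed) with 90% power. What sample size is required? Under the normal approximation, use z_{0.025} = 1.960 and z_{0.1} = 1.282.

Fisher's z: C = ½·ln((1+r)/(1−r)) = ½·ln(4.0000) = 0.6931.
n = ((z_{α} + z_β)/C)² + 3.
(1.960 + 1.282) / 0.6931 = 3.242 / 0.6931 = 4.678.
n = 4.678² + 3 = 21.88 + 3 = 24.9.
Round up.

n = 25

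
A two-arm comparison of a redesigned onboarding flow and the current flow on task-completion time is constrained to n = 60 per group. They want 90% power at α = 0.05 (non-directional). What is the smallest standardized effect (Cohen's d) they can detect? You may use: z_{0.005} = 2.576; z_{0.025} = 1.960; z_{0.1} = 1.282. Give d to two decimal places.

For two independent groups of n = 60 each: d_min = (z_{α/2} + z_β)·√(2/n).
z-sum = 1.960 + 1.282 = 3.242.
d_min = 3.242 × √(2/60) = 3.242 × 0.1826 = 0.592.

d_min ≈ 0.59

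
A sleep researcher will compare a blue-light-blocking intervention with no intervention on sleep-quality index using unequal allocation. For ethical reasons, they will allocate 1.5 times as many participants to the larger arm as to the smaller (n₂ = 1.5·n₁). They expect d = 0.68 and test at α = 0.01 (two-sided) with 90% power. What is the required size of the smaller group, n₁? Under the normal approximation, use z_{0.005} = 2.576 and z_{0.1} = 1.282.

With allocation ratio k = n₂/n₁ = 1.5, Var(x̄₁−x̄₂) = σ²(1/n₁ + 1/(k·n₁)) = σ²·(k+1)/(k·n₁).
So n₁ = (1 + 1/k)·((z_{α/2} + z_β)/d)² = 1.667 × (3.858/0.68)².
n₁ = 1.667 × 32.19 = 53.6.
Round up: n₁ = 54, giving n₂ = 1.5 × 54 = 81.

n₁ = 54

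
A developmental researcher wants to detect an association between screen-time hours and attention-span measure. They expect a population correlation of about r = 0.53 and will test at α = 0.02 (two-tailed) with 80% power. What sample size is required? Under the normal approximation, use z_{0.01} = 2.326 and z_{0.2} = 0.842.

n = 32

Fisher's z: C = ½·ln((1+r)/(1−r)) = ½·ln(3.2553) = 0.5901.
n = ((z_{α/2} + z_β)/C)² + 3.
(2.326 + 0.842) / 0.5901 = 3.168 / 0.5901 = 5.369.
n = 5.369² + 3 = 28.82 + 3 = 31.8.
Round up.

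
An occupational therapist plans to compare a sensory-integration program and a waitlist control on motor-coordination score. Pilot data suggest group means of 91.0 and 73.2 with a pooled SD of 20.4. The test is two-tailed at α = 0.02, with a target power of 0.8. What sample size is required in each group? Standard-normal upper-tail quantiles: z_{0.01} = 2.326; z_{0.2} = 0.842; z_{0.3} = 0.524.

Cohen's d = |M₁ − M₂| / SD_pooled = |91.0 − 73.2| / 20.4 = 17.8 / 20.4 = 0.873.
For two independent groups with equal n: n = 2·((z_{α/2} + z_β) / d)².
z_{α/2} + z_β = 2.326 + 0.842 = 3.168.
n = 2 × (3.168 / 0.873)² = 2 × 3.629² = 2 × 13.17 = 26.3.
Round up to the next whole participant.

n = 27 per group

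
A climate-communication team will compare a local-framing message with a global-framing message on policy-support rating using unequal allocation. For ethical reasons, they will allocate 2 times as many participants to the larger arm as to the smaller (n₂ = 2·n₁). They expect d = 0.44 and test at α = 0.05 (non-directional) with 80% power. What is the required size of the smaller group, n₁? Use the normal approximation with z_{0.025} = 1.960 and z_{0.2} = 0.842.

n₁ = 61

With allocation ratio k = n₂/n₁ = 2, Var(x̄₁−x̄₂) = σ²(1/n₁ + 1/(k·n₁)) = σ²·(k+1)/(k·n₁).
So n₁ = (1 + 1/k)·((z_{α/2} + z_β)/d)² = 1.500 × (2.802/0.44)².
n₁ = 1.500 × 40.55 = 60.8.
Round up: n₁ = 61, giving n₂ = 2 × 61 = 122.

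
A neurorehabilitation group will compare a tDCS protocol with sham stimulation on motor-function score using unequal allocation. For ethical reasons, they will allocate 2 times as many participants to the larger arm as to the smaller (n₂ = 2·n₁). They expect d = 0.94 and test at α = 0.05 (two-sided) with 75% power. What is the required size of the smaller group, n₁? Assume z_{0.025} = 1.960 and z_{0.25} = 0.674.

n₁ = 12

With allocation ratio k = n₂/n₁ = 2, Var(x̄₁−x̄₂) = σ²(1/n₁ + 1/(k·n₁)) = σ²·(k+1)/(k·n₁).
So n₁ = (1 + 1/k)·((z_{α/2} + z_β)/d)² = 1.500 × (2.634/0.94)².
n₁ = 1.500 × 7.85 = 11.8.
Round up: n₁ = 12, giving n₂ = 2 × 12 = 24.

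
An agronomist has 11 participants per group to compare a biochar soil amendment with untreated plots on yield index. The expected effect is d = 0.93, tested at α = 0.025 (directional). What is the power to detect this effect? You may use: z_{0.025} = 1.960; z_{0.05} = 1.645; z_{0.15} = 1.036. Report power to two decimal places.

For two equal groups, power = Φ(d·√(n/2) − z_{α}).
d·√(n/2) = 0.93 × √(11/2) = 0.93 × 2.345 = 2.181.
z_β = 2.181 − 1.960 = 0.221.
Power = Φ(0.221) = 0.587.

power ≈ 0.59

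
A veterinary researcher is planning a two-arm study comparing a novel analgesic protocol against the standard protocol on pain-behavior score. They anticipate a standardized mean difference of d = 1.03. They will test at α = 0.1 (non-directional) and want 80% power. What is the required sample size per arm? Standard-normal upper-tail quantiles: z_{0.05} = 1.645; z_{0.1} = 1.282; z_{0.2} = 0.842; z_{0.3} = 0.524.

For two independent groups with equal n: n = 2·((z_{α/2} + z_β) / d)².
z_{α/2} + z_β = 1.645 + 0.842 = 2.487.
n = 2 × (2.487 / 1.03)² = 2 × 2.415² = 2 × 5.83 = 11.7.
Round up to the next whole participant.

n = 12 per group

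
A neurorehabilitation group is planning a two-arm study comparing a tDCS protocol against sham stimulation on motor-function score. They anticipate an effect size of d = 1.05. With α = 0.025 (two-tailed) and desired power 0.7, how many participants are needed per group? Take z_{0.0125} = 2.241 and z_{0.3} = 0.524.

For two independent groups with equal n: n = 2·((z_{α/2} + z_β) / d)².
z_{α/2} + z_β = 2.241 + 0.524 = 2.765.
n = 2 × (2.765 / 1.05)² = 2 × 2.633² = 2 × 6.93 = 13.9.
Round up to the next whole participant.

n = 14 per group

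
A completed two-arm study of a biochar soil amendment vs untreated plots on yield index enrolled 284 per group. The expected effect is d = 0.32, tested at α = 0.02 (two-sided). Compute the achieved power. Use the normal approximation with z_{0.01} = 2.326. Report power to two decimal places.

power ≈ 0.93

For two equal groups, power = Φ(d·√(n/2) − z_{α/2}).
d·√(n/2) = 0.32 × √(284/2) = 0.32 × 11.916 = 3.813.
z_β = 3.813 − 2.326 = 1.487.
Power = Φ(1.487) = 0.932.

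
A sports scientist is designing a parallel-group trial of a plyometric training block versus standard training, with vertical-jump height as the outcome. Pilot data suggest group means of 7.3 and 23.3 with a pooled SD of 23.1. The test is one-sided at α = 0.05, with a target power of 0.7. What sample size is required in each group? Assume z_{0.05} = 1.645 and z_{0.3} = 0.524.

Cohen's d = |M₁ − M₂| / SD_pooled = |7.3 − 23.3| / 23.1 = 16.0 / 23.1 = 0.693.
For two independent groups with equal n: n = 2·((z_{α} + z_β) / d)².
z_{α} + z_β = 1.645 + 0.524 = 2.169.
n = 2 × (2.169 / 0.693)² = 2 × 3.130² = 2 × 9.80 = 19.6.
Round up to the next whole participant.

n = 20 per group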